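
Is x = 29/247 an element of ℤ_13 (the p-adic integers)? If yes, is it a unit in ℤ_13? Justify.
x ∉ ℤ_13 (v_13(x) = -1 < 0)

ℤ_13 = {x ∈ ℚ_13 : v_13(x) ≥ 0} and ℤ_13^× = {x ∈ ℤ_13 : v_13(x) = 0}. Here v_13(29/247) = v_13(num) − v_13(den) = -1; compare against these criteria.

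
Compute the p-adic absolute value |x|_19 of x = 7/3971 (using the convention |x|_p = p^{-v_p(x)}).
|7/3971|_19 = 361

Step 1 — compute v_19(x) by factoring powers of 19 out of the numerator and denominator: v_19(7/3971) = -2. Step 2 — apply |x|_p = p^{-v_p(x)} = 19^{2} = 361.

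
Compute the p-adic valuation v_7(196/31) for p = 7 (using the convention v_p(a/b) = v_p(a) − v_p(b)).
v_7(196/31) = 2

Factor powers of 7 from the numerator and denominator of the reduced fraction: 196 = 7^2 · 4 and 31 = 7^0 · 31. Apply v_p(a/b) = v_p(a) − v_p(b): v_7(196/31) = 2 − 0 = 2.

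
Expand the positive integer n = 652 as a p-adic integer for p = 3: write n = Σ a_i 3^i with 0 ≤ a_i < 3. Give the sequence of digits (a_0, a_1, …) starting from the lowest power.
(a_0, a_1, …) = (1, 1, 0, 0, 2, 2)

Repeated division by 3 gives the digits low-to-high: 652 = 1 + 1·3^1 + 2·3^4 + 2·3^5. Digit sequence: (1, 1, 0, 0, 2, 2).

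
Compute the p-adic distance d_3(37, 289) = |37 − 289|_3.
d_3(37, 289) = 1/9

Step 1 — x − y = 37 − 289 = -252. Step 2 — v_3(-252) = 2 (factor: -252 = −(3^2 · 28); the sign does not affect v_p). Step 3 — |x − y|_3 = 3^{-2} = 1/9.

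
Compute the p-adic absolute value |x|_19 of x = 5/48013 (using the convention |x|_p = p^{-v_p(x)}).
|5/48013|_19 = 6859

Step 1 — compute v_19(x) by factoring powers of 19 out of the numerator and denominator: v_19(5/48013) = -3. Step 2 — apply |x|_p = p^{-v_p(x)} = 19^{3} = 6859.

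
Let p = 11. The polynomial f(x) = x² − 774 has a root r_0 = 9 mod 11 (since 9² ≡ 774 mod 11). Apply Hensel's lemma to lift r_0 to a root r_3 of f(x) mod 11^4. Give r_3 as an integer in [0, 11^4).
r_3 = 6158 (mod 14641)

Hensel's recurrence: r_{i+1} = r_i − f(r_i)·(f′(r_i))^{-1} mod 11^{i+2}, with f′(x) = 2x. Iterate:
  r_0 = 9 (mod 11)
  r_1 = 108 (mod 121)
  r_2 = 834 (mod 1331)
  r_3 = 6158 (mod 14641)
Final: r_3 = 6158, and one checks f(r_3) ≡ 0 mod 11^4.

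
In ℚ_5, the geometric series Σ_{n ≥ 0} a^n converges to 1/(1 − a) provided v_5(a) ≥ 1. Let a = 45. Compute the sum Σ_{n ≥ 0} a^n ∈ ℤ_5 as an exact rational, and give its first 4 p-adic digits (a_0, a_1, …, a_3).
Σ a^n = 1/(1 − a) = -1/44;  first 4 digits = (1, 4, 2, 0)

v_5(a) = 1 ≥ 1, so the series converges in ℤ_5 to 1/(1 − a) = 1/(1 − 45) = -1/44. Expand this rational in ℤ_5: compute digits iteratively via d_i = x_i mod 5, x_{i+1} = (x_i − d_i)/5. The first 4 digits are (1, 4, 2, 0).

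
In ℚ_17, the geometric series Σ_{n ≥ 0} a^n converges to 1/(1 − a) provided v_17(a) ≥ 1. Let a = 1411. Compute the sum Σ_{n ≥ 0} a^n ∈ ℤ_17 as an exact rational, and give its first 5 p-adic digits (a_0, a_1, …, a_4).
Σ a^n = 1/(1 − a) = -1/1410;  first 5 digits = (1, 15, 8, 6, 14)

v_17(a) = 1 ≥ 1, so the series converges in ℤ_17 to 1/(1 − a) = 1/(1 − 1411) = -1/1410. Expand this rational in ℤ_17: compute digits iteratively via d_i = x_i mod 17, x_{i+1} = (x_i − d_i)/17. The first 5 digits are (1, 15, 8, 6, 14).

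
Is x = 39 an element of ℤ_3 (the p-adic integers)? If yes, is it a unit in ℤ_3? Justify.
x ∈ ℤ_3 but not a unit; v_3(x) = 1 > 0

ℤ_3 = {x ∈ ℚ_3 : v_3(x) ≥ 0} and ℤ_3^× = {x ∈ ℤ_3 : v_3(x) = 0}. Here v_3(39) = v_3(num) − v_3(den) = 1; compare against these criteria.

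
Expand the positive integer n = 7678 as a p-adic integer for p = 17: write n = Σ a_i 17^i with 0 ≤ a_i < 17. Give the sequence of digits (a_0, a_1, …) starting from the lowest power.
(a_0, a_1, …) = (11, 9, 9, 1)

Repeated division by 17 gives the digits low-to-high: 7678 = 11 + 9·17^1 + 9·17^2 + 1·17^3. Digit sequence: (11, 9, 9, 1).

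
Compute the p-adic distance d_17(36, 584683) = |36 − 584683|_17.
d_17(36, 584683) = 1/83521

Step 1 — x − y = 36 − 584683 = -584647. Step 2 — v_17(-584647) = 4 (factor: -584647 = −(17^4 · 7); the sign does not affect v_p). Step 3 — |x − y|_17 = 17^{-4} = 1/83521.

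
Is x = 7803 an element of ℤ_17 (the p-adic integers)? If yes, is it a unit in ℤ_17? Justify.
x ∈ ℤ_17 but not a unit; v_17(x) = 2 > 0

ℤ_17 = {x ∈ ℚ_17 : v_17(x) ≥ 0} and ℤ_17^× = {x ∈ ℤ_17 : v_17(x) = 0}. Here v_17(7803) = v_17(num) − v_17(den) = 2; compare against these criteria.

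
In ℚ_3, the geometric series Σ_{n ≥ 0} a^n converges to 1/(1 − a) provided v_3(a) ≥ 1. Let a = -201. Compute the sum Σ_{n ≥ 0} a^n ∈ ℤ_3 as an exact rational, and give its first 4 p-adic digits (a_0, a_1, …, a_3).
Σ a^n = 1/(1 − a) = 1/202;  first 4 digits = (1, 2, 2, 2)

v_3(a) = 1 ≥ 1, so the series converges in ℤ_3 to 1/(1 − a) = 1/(1 − (-201)) = 1/202. Expand this rational in ℤ_3: compute digits iteratively via d_i = x_i mod 3, x_{i+1} = (x_i − d_i)/3. The first 4 digits are (1, 2, 2, 2).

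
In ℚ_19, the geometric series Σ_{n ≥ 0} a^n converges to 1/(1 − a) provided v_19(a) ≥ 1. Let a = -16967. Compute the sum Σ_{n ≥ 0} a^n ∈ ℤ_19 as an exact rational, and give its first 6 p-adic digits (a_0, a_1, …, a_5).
Σ a^n = 1/(1 − a) = 1/16968;  first 6 digits = (1, 0, 10, 16, 4, 2)

v_19(a) = 2 ≥ 1, so the series converges in ℤ_19 to 1/(1 − a) = 1/(1 − (-16967)) = 1/16968. Expand this rational in ℤ_19: compute digits iteratively via d_i = x_i mod 19, x_{i+1} = (x_i − d_i)/19. The first 6 digits are (1, 0, 10, 16, 4, 2).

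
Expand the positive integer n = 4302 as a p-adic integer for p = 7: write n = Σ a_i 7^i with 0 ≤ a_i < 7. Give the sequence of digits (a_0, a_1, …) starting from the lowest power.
(a_0, a_1, …) = (4, 5, 3, 5, 1)

Repeated division by 7 gives the digits low-to-high: 4302 = 4 + 5·7^1 + 3·7^2 + 5·7^3 + 1·7^4. Digit sequence: (4, 5, 3, 5, 1).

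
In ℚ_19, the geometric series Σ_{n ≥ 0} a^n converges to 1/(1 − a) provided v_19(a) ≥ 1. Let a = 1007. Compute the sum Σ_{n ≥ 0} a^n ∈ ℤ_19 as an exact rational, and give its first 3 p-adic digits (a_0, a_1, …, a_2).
Σ a^n = 1/(1 − a) = -1/1006;  first 3 digits = (1, 15, 18)

v_19(a) = 1 ≥ 1, so the series converges in ℤ_19 to 1/(1 − a) = 1/(1 − 1007) = -1/1006. Expand this rational in ℤ_19: compute digits iteratively via d_i = x_i mod 19, x_{i+1} = (x_i − d_i)/19. The first 3 digits are (1, 15, 18).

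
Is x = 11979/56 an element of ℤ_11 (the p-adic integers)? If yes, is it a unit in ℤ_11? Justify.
x ∈ ℤ_11 but not a unit; v_11(x) = 3 > 0

ℤ_11 = {x ∈ ℚ_11 : v_11(x) ≥ 0} and ℤ_11^× = {x ∈ ℤ_11 : v_11(x) = 0}. Here v_11(11979/56) = v_11(num) − v_11(den) = 3; compare against these criteria.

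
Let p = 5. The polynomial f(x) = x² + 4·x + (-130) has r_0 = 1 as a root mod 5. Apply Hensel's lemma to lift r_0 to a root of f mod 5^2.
r_1 = 1 (mod 25)

Hensel: r_{i+1} = r_i − f(r_i)·(f′(r_i))^{-1} mod 5^{i+2}, f′(x) = 2x + 4. Iterate:
  r_0 = 1 (mod 5)
  r_1 = 1 (mod 25)
Final: r = 1 satisfies f(r) ≡ 0 mod 5^2.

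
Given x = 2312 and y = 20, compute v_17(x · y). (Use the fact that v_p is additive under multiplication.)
v_17(46240) = 2

v_p(x) = 2 (factor: 2312 = 17^2 · 8); v_p(y) = 0 (factor: 20 = 17^0 · 20). Additivity: v_p(xy) = v_p(x) + v_p(y) = 2 + 0 = 2. (Direct check: xy = 46240 = 17^2 · (160).)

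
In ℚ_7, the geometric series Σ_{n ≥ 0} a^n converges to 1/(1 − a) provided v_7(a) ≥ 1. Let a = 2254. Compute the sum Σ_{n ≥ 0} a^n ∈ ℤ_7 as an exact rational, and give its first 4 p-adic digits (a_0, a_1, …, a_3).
Σ a^n = 1/(1 − a) = -1/2253;  first 4 digits = (1, 0, 4, 6)

v_7(a) = 2 ≥ 1, so the series converges in ℤ_7 to 1/(1 − a) = 1/(1 − 2254) = -1/2253. Expand this rational in ℤ_7: compute digits iteratively via d_i = x_i mod 7, x_{i+1} = (x_i − d_i)/7. The first 4 digits are (1, 0, 4, 6).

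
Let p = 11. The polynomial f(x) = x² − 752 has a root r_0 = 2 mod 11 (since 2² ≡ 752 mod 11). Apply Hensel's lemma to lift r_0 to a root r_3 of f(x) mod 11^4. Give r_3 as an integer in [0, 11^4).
r_3 = 1762 (mod 14641)

Hensel's recurrence: r_{i+1} = r_i − f(r_i)·(f′(r_i))^{-1} mod 11^{i+2}, with f′(x) = 2x. Iterate:
  r_0 = 2 (mod 11)
  r_1 = 68 (mod 121)
  r_2 = 431 (mod 1331)
  r_3 = 1762 (mod 14641)
Final: r_3 = 1762, and one checks f(r_3) ≡ 0 mod 11^4.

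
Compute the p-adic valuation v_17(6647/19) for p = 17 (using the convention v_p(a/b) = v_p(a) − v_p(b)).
v_17(6647/19) = 2

Factor powers of 17 from the numerator and denominator of the reduced fraction: 6647 = 17^2 · 23 and 19 = 17^0 · 19. Apply v_p(a/b) = v_p(a) − v_p(b): v_17(6647/19) = 2 − 0 = 2.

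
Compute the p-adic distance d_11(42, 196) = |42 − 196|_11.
d_11(42, 196) = 1/11

Step 1 — x − y = 42 − 196 = -154. Step 2 — v_11(-154) = 1 (factor: -154 = −(11^1 · 14); the sign does not affect v_p). Step 3 — |x − y|_11 = 11^{-1} = 1/11.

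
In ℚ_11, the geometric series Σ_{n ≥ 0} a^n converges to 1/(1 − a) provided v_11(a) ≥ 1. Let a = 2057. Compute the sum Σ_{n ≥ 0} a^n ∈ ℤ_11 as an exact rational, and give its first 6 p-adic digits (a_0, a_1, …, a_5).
Σ a^n = 1/(1 − a) = -1/2056;  first 6 digits = (1, 0, 6, 1, 3, 4)

v_11(a) = 2 ≥ 1, so the series converges in ℤ_11 to 1/(1 − a) = 1/(1 − 2057) = -1/2056. Expand this rational in ℤ_11: compute digits iteratively via d_i = x_i mod 11, x_{i+1} = (x_i − d_i)/11. The first 6 digits are (1, 0, 6, 1, 3, 4).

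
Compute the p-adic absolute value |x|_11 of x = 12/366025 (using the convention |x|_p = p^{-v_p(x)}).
|12/366025|_11 = 14641

Step 1 — compute v_11(x) by factoring powers of 11 out of the numerator and denominator: v_11(12/366025) = -4. Step 2 — apply |x|_p = p^{-v_p(x)} = 11^{4} = 14641.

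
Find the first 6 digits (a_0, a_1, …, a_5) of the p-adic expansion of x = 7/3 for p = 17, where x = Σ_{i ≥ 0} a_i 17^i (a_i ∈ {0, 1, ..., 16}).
(a_0, …, a_5) = (8, 11, 5, 11, 5, 11)

v_17(7/3) = 0 (numerator and denominator both coprime to 17), so x ∈ ℤ_17^×. Compute digits iteratively via a_i = x_i mod 17, x_{i+1} = (x_i − a_i)/17, with x_0 = x:
  x_0 = 7/3;  a_0 = 8;  x_1 = (x_0 − 8)/17 = -1/3
  x_1 = -1/3;  a_1 = 11;  x_2 = (x_1 − 11)/17 = -2/3
  x_2 = -2/3;  a_2 = 5;  x_3 = (x_2 − 5)/17 = -1/3
  x_3 = -1/3;  a_3 = 11;  x_4 = (x_3 − 11)/17 = -2/3
  x_4 = -2/3;  a_4 = 5;  x_5 = (x_4 − 5)/17 = -1/3
  x_5 = -1/3;  a_5 = 11;  x_6 = (x_5 − 11)/17 = -2/3
Digits: (8, 11, 5, 11, 5, 11).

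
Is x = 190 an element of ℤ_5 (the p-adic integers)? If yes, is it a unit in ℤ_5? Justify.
x ∈ ℤ_5 but not a unit; v_5(x) = 1 > 0

ℤ_5 = {x ∈ ℚ_5 : v_5(x) ≥ 0} and ℤ_5^× = {x ∈ ℤ_5 : v_5(x) = 0}. Here v_5(190) = v_5(num) − v_5(den) = 1; compare against these criteria.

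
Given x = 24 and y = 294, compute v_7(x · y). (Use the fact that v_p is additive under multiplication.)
v_7(7056) = 2

v_p(x) = 0 (factor: 24 = 7^0 · 24); v_p(y) = 2 (factor: 294 = 7^2 · 6). Additivity: v_p(xy) = v_p(x) + v_p(y) = 0 + 2 = 2. (Direct check: xy = 7056 = 7^2 · (144).)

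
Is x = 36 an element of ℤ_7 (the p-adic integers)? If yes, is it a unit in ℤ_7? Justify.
x ∈ ℤ_7^× (unit); v_7(x) = 0

ℤ_7 = {x ∈ ℚ_7 : v_7(x) ≥ 0} and ℤ_7^× = {x ∈ ℤ_7 : v_7(x) = 0}. Here v_7(36) = v_7(num) − v_7(den) = 0; compare against these criteria.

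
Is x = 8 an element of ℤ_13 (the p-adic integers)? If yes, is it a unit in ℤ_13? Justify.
x ∈ ℤ_13^× (unit); v_13(x) = 0

ℤ_13 = {x ∈ ℚ_13 : v_13(x) ≥ 0} and ℤ_13^× = {x ∈ ℤ_13 : v_13(x) = 0}. Here v_13(8) = v_13(num) − v_13(den) = 0; compare against these criteria.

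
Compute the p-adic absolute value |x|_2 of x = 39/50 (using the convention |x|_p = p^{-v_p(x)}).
|39/50|_2 = 2

Step 1 — compute v_2(x) by factoring powers of 2 out of the numerator and denominator: v_2(39/50) = -1. Step 2 — apply |x|_p = p^{-v_p(x)} = 2^{1} = 2.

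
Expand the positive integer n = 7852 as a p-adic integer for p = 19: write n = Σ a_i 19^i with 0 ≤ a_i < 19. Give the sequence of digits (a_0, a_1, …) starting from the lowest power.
(a_0, a_1, …) = (5, 14, 2, 1)

Repeated division by 19 gives the digits low-to-high: 7852 = 5 + 14·19^1 + 2·19^2 + 1·19^3. Digit sequence: (5, 14, 2, 1).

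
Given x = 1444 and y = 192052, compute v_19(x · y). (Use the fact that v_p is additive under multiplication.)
v_19(277323088) = 5

v_p(x) = 2 (factor: 1444 = 19^2 · 4); v_p(y) = 3 (factor: 192052 = 19^3 · 28). Additivity: v_p(xy) = v_p(x) + v_p(y) = 2 + 3 = 5. (Direct check: xy = 277323088 = 19^5 · (112).)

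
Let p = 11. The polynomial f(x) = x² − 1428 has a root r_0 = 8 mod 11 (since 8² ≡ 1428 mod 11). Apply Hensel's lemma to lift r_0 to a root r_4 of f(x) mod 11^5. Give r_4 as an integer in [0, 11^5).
r_4 = 90329 (mod 161051)

Hensel's recurrence: r_{i+1} = r_i − f(r_i)·(f′(r_i))^{-1} mod 11^{i+2}, with f′(x) = 2x. Iterate:
  r_0 = 8 (mod 11)
  r_1 = 63 (mod 121)
  r_2 = 1152 (mod 1331)
  r_3 = 2483 (mod 14641)
  r_4 = 90329 (mod 161051)
Final: r_4 = 90329, and one checks f(r_4) ≡ 0 mod 11^5.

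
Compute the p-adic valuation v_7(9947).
v_7(9947) = 3

v_7(n) is the largest exponent k such that 7^k divides n. Factor out: 9947 = 7^3 · 29. (Sign doesn't affect v_p.) So v_7(9947) = 3.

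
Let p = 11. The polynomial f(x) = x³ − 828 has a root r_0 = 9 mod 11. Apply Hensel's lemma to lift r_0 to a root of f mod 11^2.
r_1 = 108 (mod 121)

Hensel: r_{i+1} = r_i − f(r_i)/f′(r_i) mod 11^{i+2}, where f′(x) = 3x². Iterate:
  r_0 = 9 (mod 11)
  r_1 = 108 (mod 121)
Final: r = 108 with f(r) ≡ 0 mod 11^2.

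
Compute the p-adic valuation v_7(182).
v_7(182) = 1

v_7(n) is the largest exponent k such that 7^k divides n. Factor out: 182 = 7^1 · 26. (Sign doesn't affect v_p.) So v_7(182) = 1.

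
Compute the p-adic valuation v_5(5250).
v_5(5250) = 3

v_5(n) is the largest exponent k such that 5^k divides n. Factor out: 5250 = 5^3 · 42. (Sign doesn't affect v_p.) So v_5(5250) = 3.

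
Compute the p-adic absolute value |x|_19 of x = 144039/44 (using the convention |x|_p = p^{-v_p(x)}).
|144039/44|_19 = 1/6859

Step 1 — compute v_19(x) by factoring powers of 19 out of the numerator and denominator: v_19(144039/44) = 3. Step 2 — apply |x|_p = p^{-v_p(x)} = 19^{-3} = 1/6859.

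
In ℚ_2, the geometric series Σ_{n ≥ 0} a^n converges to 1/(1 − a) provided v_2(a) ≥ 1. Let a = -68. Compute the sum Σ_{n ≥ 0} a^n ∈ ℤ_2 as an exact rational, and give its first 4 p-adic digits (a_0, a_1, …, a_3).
Σ a^n = 1/(1 − a) = 1/69;  first 4 digits = (1, 0, 1, 1)

v_2(a) = 2 ≥ 1, so the series converges in ℤ_2 to 1/(1 − a) = 1/(1 − (-68)) = 1/69. Expand this rational in ℤ_2: compute digits iteratively via d_i = x_i mod 2, x_{i+1} = (x_i − d_i)/2. The first 4 digits are (1, 0, 1, 1).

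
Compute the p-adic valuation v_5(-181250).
v_5(-181250) = 5

v_5(n) is the largest exponent k such that 5^k divides n. Factor out: -181250 = -5^5 · 58. (Sign doesn't affect v_p.) So v_5(-181250) = 5.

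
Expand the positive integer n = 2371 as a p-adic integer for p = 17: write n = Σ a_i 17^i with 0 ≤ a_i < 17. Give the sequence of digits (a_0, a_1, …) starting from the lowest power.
(a_0, a_1, …) = (8, 3, 8)

Repeated division by 17 gives the digits low-to-high: 2371 = 8 + 3·17^1 + 8·17^2. Digit sequence: (8, 3, 8).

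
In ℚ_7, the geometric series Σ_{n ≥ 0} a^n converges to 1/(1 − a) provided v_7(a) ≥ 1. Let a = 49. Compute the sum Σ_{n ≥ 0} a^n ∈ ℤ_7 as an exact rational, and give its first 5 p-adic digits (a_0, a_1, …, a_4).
Σ a^n = 1/(1 − a) = -1/48;  first 5 digits = (1, 0, 1, 0, 1)

v_7(a) = 2 ≥ 1, so the series converges in ℤ_7 to 1/(1 − a) = 1/(1 − 49) = -1/48. Expand this rational in ℤ_7: compute digits iteratively via d_i = x_i mod 7, x_{i+1} = (x_i − d_i)/7. The first 5 digits are (1, 0, 1, 0, 1).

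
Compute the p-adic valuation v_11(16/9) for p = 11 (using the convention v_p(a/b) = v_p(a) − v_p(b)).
v_11(16/9) = 0

Factor powers of 11 from the numerator and denominator of the reduced fraction: 16 = 11^0 · 16 and 9 = 11^0 · 9. Apply v_p(a/b) = v_p(a) − v_p(b): v_11(16/9) = 0 − 0 = 0.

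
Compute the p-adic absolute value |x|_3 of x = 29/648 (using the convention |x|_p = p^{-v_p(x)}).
|29/648|_3 = 81

Step 1 — compute v_3(x) by factoring powers of 3 out of the numerator and denominator: v_3(29/648) = -4. Step 2 — apply |x|_p = p^{-v_p(x)} = 3^{4} = 81.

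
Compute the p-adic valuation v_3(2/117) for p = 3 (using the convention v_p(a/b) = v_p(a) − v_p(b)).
v_3(2/117) = -2

Factor powers of 3 from the numerator and denominator of the reduced fraction: 2 = 3^0 · 2 and 117 = 3^2 · 13. Apply v_p(a/b) = v_p(a) − v_p(b): v_3(2/117) = 0 − 2 = -2.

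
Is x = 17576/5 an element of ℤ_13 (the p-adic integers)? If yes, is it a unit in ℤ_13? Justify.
x ∈ ℤ_13 but not a unit; v_13(x) = 3 > 0

ℤ_13 = {x ∈ ℚ_13 : v_13(x) ≥ 0} and ℤ_13^× = {x ∈ ℤ_13 : v_13(x) = 0}. Here v_13(17576/5) = v_13(num) − v_13(den) = 3; compare against these criteria.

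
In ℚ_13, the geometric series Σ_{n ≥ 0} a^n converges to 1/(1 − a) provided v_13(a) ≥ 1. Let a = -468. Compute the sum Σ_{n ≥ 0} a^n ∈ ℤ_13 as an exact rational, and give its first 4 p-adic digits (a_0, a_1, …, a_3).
Σ a^n = 1/(1 − a) = 1/469;  first 4 digits = (1, 3, 6, 9)

v_13(a) = 1 ≥ 1, so the series converges in ℤ_13 to 1/(1 − a) = 1/(1 − (-468)) = 1/469. Expand this rational in ℤ_13: compute digits iteratively via d_i = x_i mod 13, x_{i+1} = (x_i − d_i)/13. The first 4 digits are (1, 3, 6, 9).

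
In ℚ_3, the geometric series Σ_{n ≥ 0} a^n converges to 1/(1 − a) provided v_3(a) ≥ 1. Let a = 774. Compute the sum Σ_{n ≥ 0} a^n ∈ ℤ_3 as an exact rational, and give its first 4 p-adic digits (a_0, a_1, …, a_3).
Σ a^n = 1/(1 − a) = -1/773;  first 4 digits = (1, 0, 2, 1)

v_3(a) = 2 ≥ 1, so the series converges in ℤ_3 to 1/(1 − a) = 1/(1 − 774) = -1/773. Expand this rational in ℤ_3: compute digits iteratively via d_i = x_i mod 3, x_{i+1} = (x_i − d_i)/3. The first 4 digits are (1, 0, 2, 1).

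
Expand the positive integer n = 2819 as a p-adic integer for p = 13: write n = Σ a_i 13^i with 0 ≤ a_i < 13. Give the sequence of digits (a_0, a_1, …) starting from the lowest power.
(a_0, a_1, …) = (11, 8, 3, 1)

Repeated division by 13 gives the digits low-to-high: 2819 = 11 + 8·13^1 + 3·13^2 + 1·13^3. Digit sequence: (11, 8, 3, 1).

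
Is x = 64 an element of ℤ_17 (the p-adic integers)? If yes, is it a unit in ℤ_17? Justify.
x ∈ ℤ_17^× (unit); v_17(x) = 0

ℤ_17 = {x ∈ ℚ_17 : v_17(x) ≥ 0} and ℤ_17^× = {x ∈ ℤ_17 : v_17(x) = 0}. Here v_17(64) = v_17(num) − v_17(den) = 0; compare against these criteria.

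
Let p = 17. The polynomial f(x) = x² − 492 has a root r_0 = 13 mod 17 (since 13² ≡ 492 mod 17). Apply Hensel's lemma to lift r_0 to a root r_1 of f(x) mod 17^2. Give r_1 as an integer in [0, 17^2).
r_1 = 81 (mod 289)

Hensel's recurrence: r_{i+1} = r_i − f(r_i)·(f′(r_i))^{-1} mod 17^{i+2}, with f′(x) = 2x. Iterate:
  r_0 = 13 (mod 17)
  r_1 = 81 (mod 289)
Final: r_1 = 81, and one checks f(r_1) ≡ 0 mod 17^2.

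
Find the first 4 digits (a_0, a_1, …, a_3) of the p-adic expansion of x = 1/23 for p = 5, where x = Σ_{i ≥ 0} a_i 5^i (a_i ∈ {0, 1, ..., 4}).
(a_0, …, a_3) = (2, 2, 3, 3)

v_5(1/23) = 0 (numerator and denominator both coprime to 5), so x ∈ ℤ_5^×. Compute digits iteratively via a_i = x_i mod 5, x_{i+1} = (x_i − a_i)/5, with x_0 = x:
  x_0 = 1/23;  a_0 = 2;  x_1 = (x_0 − 2)/5 = -9/23
  x_1 = -9/23;  a_1 = 2;  x_2 = (x_1 − 2)/5 = -11/23
  x_2 = -11/23;  a_2 = 3;  x_3 = (x_2 − 3)/5 = -16/23
  x_3 = -16/23;  a_3 = 3;  x_4 = (x_3 − 3)/5 = -17/23
Digits: (2, 2, 3, 3).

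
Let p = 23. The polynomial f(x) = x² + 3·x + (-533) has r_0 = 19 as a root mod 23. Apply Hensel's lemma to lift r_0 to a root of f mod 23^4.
r_3 = 223763 (mod 279841)

Hensel: r_{i+1} = r_i − f(r_i)·(f′(r_i))^{-1} mod 23^{i+2}, f′(x) = 2x + 3. Iterate:
  r_0 = 19 (mod 23)
  r_1 = 525 (mod 529)
  r_2 = 4757 (mod 12167)
  r_3 = 223763 (mod 279841)
Final: r = 223763 satisfies f(r) ≡ 0 mod 23^4.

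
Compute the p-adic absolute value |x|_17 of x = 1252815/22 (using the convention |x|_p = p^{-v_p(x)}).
|1252815/22|_17 = 1/83521

Step 1 — compute v_17(x) by factoring powers of 17 out of the numerator and denominator: v_17(1252815/22) = 4. Step 2 — apply |x|_p = p^{-v_p(x)} = 17^{-4} = 1/83521.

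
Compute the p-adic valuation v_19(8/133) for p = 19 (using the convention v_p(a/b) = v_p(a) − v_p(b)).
v_19(8/133) = -1

Factor powers of 19 from the numerator and denominator of the reduced fraction: 8 = 19^0 · 8 and 133 = 19^1 · 7. Apply v_p(a/b) = v_p(a) − v_p(b): v_19(8/133) = 0 − 1 = -1.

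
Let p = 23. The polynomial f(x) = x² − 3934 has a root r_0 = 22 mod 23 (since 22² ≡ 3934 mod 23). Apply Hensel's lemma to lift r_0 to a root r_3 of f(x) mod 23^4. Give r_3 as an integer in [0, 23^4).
r_3 = 16812 (mod 279841)

Hensel's recurrence: r_{i+1} = r_i − f(r_i)·(f′(r_i))^{-1} mod 23^{i+2}, with f′(x) = 2x. Iterate:
  r_0 = 22 (mod 23)
  r_1 = 413 (mod 529)
  r_2 = 4645 (mod 12167)
  r_3 = 16812 (mod 279841)
Final: r_3 = 16812, and one checks f(r_3) ≡ 0 mod 23^4.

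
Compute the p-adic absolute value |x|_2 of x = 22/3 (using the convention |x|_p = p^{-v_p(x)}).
|22/3|_2 = 1/2

Step 1 — compute v_2(x) by factoring powers of 2 out of the numerator and denominator: v_2(22/3) = 1. Step 2 — apply |x|_p = p^{-v_p(x)} = 2^{-1} = 1/2.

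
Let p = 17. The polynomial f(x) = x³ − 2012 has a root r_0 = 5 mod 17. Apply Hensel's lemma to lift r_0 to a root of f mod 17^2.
r_1 = 192 (mod 289)

Hensel: r_{i+1} = r_i − f(r_i)/f′(r_i) mod 17^{i+2}, where f′(x) = 3x². Iterate:
  r_0 = 5 (mod 17)
  r_1 = 192 (mod 289)
Final: r = 192 with f(r) ≡ 0 mod 17^2.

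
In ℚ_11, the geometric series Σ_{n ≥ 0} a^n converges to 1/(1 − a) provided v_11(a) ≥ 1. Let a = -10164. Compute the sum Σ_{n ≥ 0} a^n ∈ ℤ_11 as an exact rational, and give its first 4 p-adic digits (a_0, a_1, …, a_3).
Σ a^n = 1/(1 − a) = 1/10165;  first 4 digits = (1, 0, 4, 3)

v_11(a) = 2 ≥ 1, so the series converges in ℤ_11 to 1/(1 − a) = 1/(1 − (-10164)) = 1/10165. Expand this rational in ℤ_11: compute digits iteratively via d_i = x_i mod 11, x_{i+1} = (x_i − d_i)/11. The first 4 digits are (1, 0, 4, 3).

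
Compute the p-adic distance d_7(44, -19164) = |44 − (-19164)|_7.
d_7(44, -19164) = 1/2401

Step 1 — x − y = 44 − (-19164) = 19208. Step 2 — v_7(19208) = 4 (factor: 19208 = (7^4 · 8); the sign does not affect v_p). Step 3 — |x − y|_7 = 7^{-4} = 1/2401.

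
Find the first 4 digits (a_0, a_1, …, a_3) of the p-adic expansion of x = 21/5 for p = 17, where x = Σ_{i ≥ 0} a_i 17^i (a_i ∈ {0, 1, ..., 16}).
(a_0, …, a_3) = (11, 3, 10, 13)

v_17(21/5) = 0 (numerator and denominator both coprime to 17), so x ∈ ℤ_17^×. Compute digits iteratively via a_i = x_i mod 17, x_{i+1} = (x_i − a_i)/17, with x_0 = x:
  x_0 = 21/5;  a_0 = 11;  x_1 = (x_0 − 11)/17 = -2/5
  x_1 = -2/5;  a_1 = 3;  x_2 = (x_1 − 3)/17 = -1/5
  x_2 = -1/5;  a_2 = 10;  x_3 = (x_2 − 10)/17 = -3/5
  x_3 = -3/5;  a_3 = 13;  x_4 = (x_3 − 13)/17 = -4/5
Digits: (11, 3, 10, 13).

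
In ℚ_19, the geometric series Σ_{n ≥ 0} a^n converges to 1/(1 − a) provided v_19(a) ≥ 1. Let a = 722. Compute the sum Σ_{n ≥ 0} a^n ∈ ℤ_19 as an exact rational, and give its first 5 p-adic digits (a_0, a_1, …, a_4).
Σ a^n = 1/(1 − a) = -1/721;  first 5 digits = (1, 0, 2, 0, 4)

v_19(a) = 2 ≥ 1, so the series converges in ℤ_19 to 1/(1 − a) = 1/(1 − 722) = -1/721. Expand this rational in ℤ_19: compute digits iteratively via d_i = x_i mod 19, x_{i+1} = (x_i − d_i)/19. The first 5 digits are (1, 0, 2, 0, 4).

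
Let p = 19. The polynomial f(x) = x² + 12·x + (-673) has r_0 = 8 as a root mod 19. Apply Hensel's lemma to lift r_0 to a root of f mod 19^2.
r_1 = 65 (mod 361)

Hensel: r_{i+1} = r_i − f(r_i)·(f′(r_i))^{-1} mod 19^{i+2}, f′(x) = 2x + 12. Iterate:
  r_0 = 8 (mod 19)
  r_1 = 65 (mod 361)
Final: r = 65 satisfies f(r) ≡ 0 mod 19^2.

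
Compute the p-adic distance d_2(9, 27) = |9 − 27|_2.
d_2(9, 27) = 1/2

Step 1 — x − y = 9 − 27 = -18. Step 2 — v_2(-18) = 1 (factor: -18 = −(2^1 · 9); the sign does not affect v_p). Step 3 — |x − y|_2 = 2^{-1} = 1/2.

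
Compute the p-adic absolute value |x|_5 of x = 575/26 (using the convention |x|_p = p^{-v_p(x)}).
|575/26|_5 = 1/25

Step 1 — compute v_5(x) by factoring powers of 5 out of the numerator and denominator: v_5(575/26) = 2. Step 2 — apply |x|_p = p^{-v_p(x)} = 5^{-2} = 1/25.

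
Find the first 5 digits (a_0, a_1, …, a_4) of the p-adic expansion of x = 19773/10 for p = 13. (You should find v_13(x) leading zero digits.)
(a_0, …, a_4) = (0, 0, 0, 10, 11)

v_13(19773/10) = 3, so a_0 = ... = a_2 = 0. Factor out: x = 13^3 · u with u = 9/10 a unit in ℤ_13. Expand u iteratively via a_{v+i} = u_i mod 13, u_{i+1} = (u_i − a_{v+i})/13:
  u_0 = 9/10;  a_3 = 10;  u_1 = (u_0 − 10)/13 = -7/10
  u_1 = -7/10;  a_4 = 11;  u_2 = (u_1 − 11)/13 = -9/10
Digits: (0, 0, 0, 10, 11).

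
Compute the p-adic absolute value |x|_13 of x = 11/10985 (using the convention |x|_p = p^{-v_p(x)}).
|11/10985|_13 = 2197

Step 1 — compute v_13(x) by factoring powers of 13 out of the numerator and denominator: v_13(11/10985) = -3. Step 2 — apply |x|_p = p^{-v_p(x)} = 13^{3} = 2197.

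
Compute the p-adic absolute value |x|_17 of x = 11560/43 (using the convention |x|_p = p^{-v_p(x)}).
|11560/43|_17 = 1/289

Step 1 — compute v_17(x) by factoring powers of 17 out of the numerator and denominator: v_17(11560/43) = 2. Step 2 — apply |x|_p = p^{-v_p(x)} = 17^{-2} = 1/289.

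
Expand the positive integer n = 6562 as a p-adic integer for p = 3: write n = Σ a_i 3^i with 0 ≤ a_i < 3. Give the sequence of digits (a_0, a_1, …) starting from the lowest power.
(a_0, a_1, …) = (1, 0, 0, 0, 0, 0, 0, 0, 1)

Repeated division by 3 gives the digits low-to-high: 6562 = 1 + 1·3^8. Digit sequence: (1, 0, 0, 0, 0, 0, 0, 0, 1).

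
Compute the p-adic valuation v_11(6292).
v_11(6292) = 2

v_11(n) is the largest exponent k such that 11^k divides n. Factor out: 6292 = 11^2 · 52. (Sign doesn't affect v_p.) So v_11(6292) = 2.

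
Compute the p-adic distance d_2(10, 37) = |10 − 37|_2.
d_2(10, 37) = 1

Step 1 — x − y = 10 − 37 = -27. Step 2 — v_2(-27) = 0 (factor: -27 = −(2^0 · 27); the sign does not affect v_p). Step 3 — |x − y|_2 = 2^{0} = 1.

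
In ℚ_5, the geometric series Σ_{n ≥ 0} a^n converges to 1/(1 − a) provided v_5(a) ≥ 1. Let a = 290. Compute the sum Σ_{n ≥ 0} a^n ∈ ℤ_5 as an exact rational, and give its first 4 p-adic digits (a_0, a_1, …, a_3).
Σ a^n = 1/(1 − a) = -1/289;  first 4 digits = (1, 3, 0, 2)

v_5(a) = 1 ≥ 1, so the series converges in ℤ_5 to 1/(1 − a) = 1/(1 − 290) = -1/289. Expand this rational in ℤ_5: compute digits iteratively via d_i = x_i mod 5, x_{i+1} = (x_i − d_i)/5. The first 4 digits are (1, 3, 0, 2).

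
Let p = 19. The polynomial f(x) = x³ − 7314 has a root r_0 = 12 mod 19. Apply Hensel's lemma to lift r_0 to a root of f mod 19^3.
r_2 = 4382 (mod 6859)

Hensel: r_{i+1} = r_i − f(r_i)/f′(r_i) mod 19^{i+2}, where f′(x) = 3x². Iterate:
  r_0 = 12 (mod 19)
  r_1 = 50 (mod 361)
  r_2 = 4382 (mod 6859)
Final: r = 4382 with f(r) ≡ 0 mod 19^3.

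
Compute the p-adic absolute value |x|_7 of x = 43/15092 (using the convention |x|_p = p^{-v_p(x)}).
|43/15092|_7 = 343

Step 1 — compute v_7(x) by factoring powers of 7 out of the numerator and denominator: v_7(43/15092) = -3. Step 2 — apply |x|_p = p^{-v_p(x)} = 7^{3} = 343.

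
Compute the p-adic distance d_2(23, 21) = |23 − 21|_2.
d_2(23, 21) = 1/2

Step 1 — x − y = 23 − 21 = 2. Step 2 — v_2(2) = 1 (factor: 2 = (2^1 · 1); the sign does not affect v_p). Step 3 — |x − y|_2 = 2^{-1} = 1/2.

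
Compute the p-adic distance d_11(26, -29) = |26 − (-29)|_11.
d_11(26, -29) = 1/11

Step 1 — x − y = 26 − (-29) = 55. Step 2 — v_11(55) = 1 (factor: 55 = (11^1 · 5); the sign does not affect v_p). Step 3 — |x − y|_11 = 11^{-1} = 1/11.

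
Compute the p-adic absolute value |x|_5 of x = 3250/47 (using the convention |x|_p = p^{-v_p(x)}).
|3250/47|_5 = 1/125

Step 1 — compute v_5(x) by factoring powers of 5 out of the numerator and denominator: v_5(3250/47) = 3. Step 2 — apply |x|_p = p^{-v_p(x)} = 5^{-3} = 1/125.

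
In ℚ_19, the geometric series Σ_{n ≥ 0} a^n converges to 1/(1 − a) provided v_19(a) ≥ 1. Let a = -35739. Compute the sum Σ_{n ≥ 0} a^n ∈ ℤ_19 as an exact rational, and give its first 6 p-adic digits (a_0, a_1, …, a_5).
Σ a^n = 1/(1 − a) = 1/35740;  first 6 digits = (1, 0, 15, 13, 15, 2)

v_19(a) = 2 ≥ 1, so the series converges in ℤ_19 to 1/(1 − a) = 1/(1 − (-35739)) = 1/35740. Expand this rational in ℤ_19: compute digits iteratively via d_i = x_i mod 19, x_{i+1} = (x_i − d_i)/19. The first 6 digits are (1, 0, 15, 13, 15, 2).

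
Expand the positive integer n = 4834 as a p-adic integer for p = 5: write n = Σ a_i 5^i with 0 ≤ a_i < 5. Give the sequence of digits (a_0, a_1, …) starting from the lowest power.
(a_0, a_1, …) = (4, 1, 3, 3, 2, 1)

Repeated division by 5 gives the digits low-to-high: 4834 = 4 + 1·5^1 + 3·5^2 + 3·5^3 + 2·5^4 + 1·5^5. Digit sequence: (4, 1, 3, 3, 2, 1).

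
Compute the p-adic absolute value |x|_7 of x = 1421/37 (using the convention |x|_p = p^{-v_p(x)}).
|1421/37|_7 = 1/49

Step 1 — compute v_7(x) by factoring powers of 7 out of the numerator and denominator: v_7(1421/37) = 2. Step 2 — apply |x|_p = p^{-v_p(x)} = 7^{-2} = 1/49.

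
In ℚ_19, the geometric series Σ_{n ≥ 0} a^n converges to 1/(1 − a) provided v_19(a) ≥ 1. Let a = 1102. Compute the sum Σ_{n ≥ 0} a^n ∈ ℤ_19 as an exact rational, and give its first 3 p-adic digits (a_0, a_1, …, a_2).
Σ a^n = 1/(1 − a) = -1/1101;  first 3 digits = (1, 1, 4)

v_19(a) = 1 ≥ 1, so the series converges in ℤ_19 to 1/(1 − a) = 1/(1 − 1102) = -1/1101. Expand this rational in ℤ_19: compute digits iteratively via d_i = x_i mod 19, x_{i+1} = (x_i − d_i)/19. The first 3 digits are (1, 1, 4).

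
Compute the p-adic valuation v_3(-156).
v_3(-156) = 1

v_3(n) is the largest exponent k such that 3^k divides n. Factor out: -156 = -3^1 · 52. (Sign doesn't affect v_p.) So v_3(-156) = 1.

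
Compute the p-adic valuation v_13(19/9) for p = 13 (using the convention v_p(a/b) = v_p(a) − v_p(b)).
v_13(19/9) = 0

Factor powers of 13 from the numerator and denominator of the reduced fraction: 19 = 13^0 · 19 and 9 = 13^0 · 9. Apply v_p(a/b) = v_p(a) − v_p(b): v_13(19/9) = 0 − 0 = 0.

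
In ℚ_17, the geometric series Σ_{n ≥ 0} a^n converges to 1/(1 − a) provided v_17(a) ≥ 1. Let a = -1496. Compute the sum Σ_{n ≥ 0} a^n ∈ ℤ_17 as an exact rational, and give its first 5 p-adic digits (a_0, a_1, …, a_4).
Σ a^n = 1/(1 − a) = 1/1497;  first 5 digits = (1, 14, 3, 3, 5)

v_17(a) = 1 ≥ 1, so the series converges in ℤ_17 to 1/(1 − a) = 1/(1 − (-1496)) = 1/1497. Expand this rational in ℤ_17: compute digits iteratively via d_i = x_i mod 17, x_{i+1} = (x_i − d_i)/17. The first 5 digits are (1, 14, 3, 3, 5).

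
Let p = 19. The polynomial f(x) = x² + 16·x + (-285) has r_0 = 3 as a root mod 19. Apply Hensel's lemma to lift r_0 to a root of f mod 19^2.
r_1 = 79 (mod 361)

Hensel: r_{i+1} = r_i − f(r_i)·(f′(r_i))^{-1} mod 19^{i+2}, f′(x) = 2x + 16. Iterate:
  r_0 = 3 (mod 19)
  r_1 = 79 (mod 361)
Final: r = 79 satisfies f(r) ≡ 0 mod 19^2.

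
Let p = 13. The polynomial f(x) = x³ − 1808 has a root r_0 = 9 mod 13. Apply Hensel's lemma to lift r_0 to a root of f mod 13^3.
r_2 = 2063 (mod 2197)

Hensel: r_{i+1} = r_i − f(r_i)/f′(r_i) mod 13^{i+2}, where f′(x) = 3x². Iterate:
  r_0 = 9 (mod 13)
  r_1 = 35 (mod 169)
  r_2 = 2063 (mod 2197)
Final: r = 2063 with f(r) ≡ 0 mod 13^3.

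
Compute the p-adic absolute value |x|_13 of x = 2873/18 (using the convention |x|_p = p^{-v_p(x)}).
|2873/18|_13 = 1/169

Step 1 — compute v_13(x) by factoring powers of 13 out of the numerator and denominator: v_13(2873/18) = 2. Step 2 — apply |x|_p = p^{-v_p(x)} = 13^{-2} = 1/169.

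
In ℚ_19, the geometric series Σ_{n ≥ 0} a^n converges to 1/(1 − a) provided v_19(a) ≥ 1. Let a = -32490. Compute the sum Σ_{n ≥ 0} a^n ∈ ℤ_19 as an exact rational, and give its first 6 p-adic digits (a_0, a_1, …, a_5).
Σ a^n = 1/(1 − a) = 1/32491;  first 6 digits = (1, 0, 5, 14, 5, 8)

v_19(a) = 2 ≥ 1, so the series converges in ℤ_19 to 1/(1 − a) = 1/(1 − (-32490)) = 1/32491. Expand this rational in ℤ_19: compute digits iteratively via d_i = x_i mod 19, x_{i+1} = (x_i − d_i)/19. The first 6 digits are (1, 0, 5, 14, 5, 8).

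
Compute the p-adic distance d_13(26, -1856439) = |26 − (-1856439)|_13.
d_13(26, -1856439) = 1/371293

Step 1 — x − y = 26 − (-1856439) = 1856465. Step 2 — v_13(1856465) = 5 (factor: 1856465 = (13^5 · 5); the sign does not affect v_p). Step 3 — |x − y|_13 = 13^{-5} = 1/371293.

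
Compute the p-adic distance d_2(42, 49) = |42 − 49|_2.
d_2(42, 49) = 1

Step 1 — x − y = 42 − 49 = -7. Step 2 — v_2(-7) = 0 (factor: -7 = −(2^0 · 7); the sign does not affect v_p). Step 3 — |x − y|_2 = 2^{0} = 1.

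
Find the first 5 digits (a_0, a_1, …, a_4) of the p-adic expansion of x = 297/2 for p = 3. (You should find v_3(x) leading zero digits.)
(a_0, …, a_4) = (0, 0, 0, 1, 0)

v_3(297/2) = 3, so a_0 = ... = a_2 = 0. Factor out: x = 3^3 · u with u = 11/2 a unit in ℤ_3. Expand u iteratively via a_{v+i} = u_i mod 3, u_{i+1} = (u_i − a_{v+i})/3:
  u_0 = 11/2;  a_3 = 1;  u_1 = (u_0 − 1)/3 = 3/2
  u_1 = 3/2;  a_4 = 0;  u_2 = (u_1 − 0)/3 = 1/2
Digits: (0, 0, 0, 1, 0).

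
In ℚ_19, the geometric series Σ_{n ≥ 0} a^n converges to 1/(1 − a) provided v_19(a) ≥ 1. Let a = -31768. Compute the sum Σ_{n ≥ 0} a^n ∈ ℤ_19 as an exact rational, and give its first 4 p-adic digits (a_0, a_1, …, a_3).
Σ a^n = 1/(1 − a) = 1/31769;  first 4 digits = (1, 0, 7, 14)

v_19(a) = 2 ≥ 1, so the series converges in ℤ_19 to 1/(1 − a) = 1/(1 − (-31768)) = 1/31769. Expand this rational in ℤ_19: compute digits iteratively via d_i = x_i mod 19, x_{i+1} = (x_i − d_i)/19. The first 4 digits are (1, 0, 7, 14).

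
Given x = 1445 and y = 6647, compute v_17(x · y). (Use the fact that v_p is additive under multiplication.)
v_17(9604915) = 4

v_p(x) = 2 (factor: 1445 = 17^2 · 5); v_p(y) = 2 (factor: 6647 = 17^2 · 23). Additivity: v_p(xy) = v_p(x) + v_p(y) = 2 + 2 = 4. (Direct check: xy = 9604915 = 17^4 · (115).)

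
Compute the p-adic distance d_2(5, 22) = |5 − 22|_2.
d_2(5, 22) = 1

Step 1 — x − y = 5 − 22 = -17. Step 2 — v_2(-17) = 0 (factor: -17 = −(2^0 · 17); the sign does not affect v_p). Step 3 — |x − y|_2 = 2^{0} = 1.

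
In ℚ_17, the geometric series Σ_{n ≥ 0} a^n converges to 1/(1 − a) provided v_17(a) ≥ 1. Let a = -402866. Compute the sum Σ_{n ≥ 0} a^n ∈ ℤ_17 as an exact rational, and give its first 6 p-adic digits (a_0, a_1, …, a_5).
Σ a^n = 1/(1 − a) = 1/402867;  first 6 digits = (1, 0, 0, 3, 12, 16)

v_17(a) = 3 ≥ 1, so the series converges in ℤ_17 to 1/(1 − a) = 1/(1 − (-402866)) = 1/402867. Expand this rational in ℤ_17: compute digits iteratively via d_i = x_i mod 17, x_{i+1} = (x_i − d_i)/17. The first 6 digits are (1, 0, 0, 3, 12, 16).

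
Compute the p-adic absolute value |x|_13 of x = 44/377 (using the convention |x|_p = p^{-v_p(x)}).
|44/377|_13 = 13

Step 1 — compute v_13(x) by factoring powers of 13 out of the numerator and denominator: v_13(44/377) = -1. Step 2 — apply |x|_p = p^{-v_p(x)} = 13^{1} = 13.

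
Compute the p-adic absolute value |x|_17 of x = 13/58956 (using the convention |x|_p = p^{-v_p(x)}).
|13/58956|_17 = 4913

Step 1 — compute v_17(x) by factoring powers of 17 out of the numerator and denominator: v_17(13/58956) = -3. Step 2 — apply |x|_p = p^{-v_p(x)} = 17^{3} = 4913.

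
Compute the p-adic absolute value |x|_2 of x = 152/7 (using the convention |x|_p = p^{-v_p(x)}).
|152/7|_2 = 1/8

Step 1 — compute v_2(x) by factoring powers of 2 out of the numerator and denominator: v_2(152/7) = 3. Step 2 — apply |x|_p = p^{-v_p(x)} = 2^{-3} = 1/8.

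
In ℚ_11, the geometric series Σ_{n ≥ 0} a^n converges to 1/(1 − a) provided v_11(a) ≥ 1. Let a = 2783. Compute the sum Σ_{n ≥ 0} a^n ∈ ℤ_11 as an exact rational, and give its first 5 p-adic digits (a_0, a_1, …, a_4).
Σ a^n = 1/(1 − a) = -1/2782;  first 5 digits = (1, 0, 1, 2, 1)

v_11(a) = 2 ≥ 1, so the series converges in ℤ_11 to 1/(1 − a) = 1/(1 − 2783) = -1/2782. Expand this rational in ℤ_11: compute digits iteratively via d_i = x_i mod 11, x_{i+1} = (x_i − d_i)/11. The first 5 digits are (1, 0, 1, 2, 1).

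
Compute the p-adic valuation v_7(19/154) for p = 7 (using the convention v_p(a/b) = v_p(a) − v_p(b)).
v_7(19/154) = -1

Factor powers of 7 from the numerator and denominator of the reduced fraction: 19 = 7^0 · 19 and 154 = 7^1 · 22. Apply v_p(a/b) = v_p(a) − v_p(b): v_7(19/154) = 0 − 1 = -1.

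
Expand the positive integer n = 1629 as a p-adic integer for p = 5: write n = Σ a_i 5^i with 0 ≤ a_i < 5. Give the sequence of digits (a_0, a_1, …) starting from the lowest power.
(a_0, a_1, …) = (4, 0, 0, 3, 2)

Repeated division by 5 gives the digits low-to-high: 1629 = 4 + 3·5^3 + 2·5^4. Digit sequence: (4, 0, 0, 3, 2).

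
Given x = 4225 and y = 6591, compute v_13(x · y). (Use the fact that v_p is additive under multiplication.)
v_13(27846975) = 5

v_p(x) = 2 (factor: 4225 = 13^2 · 25); v_p(y) = 3 (factor: 6591 = 13^3 · 3). Additivity: v_p(xy) = v_p(x) + v_p(y) = 2 + 3 = 5. (Direct check: xy = 27846975 = 13^5 · (75).)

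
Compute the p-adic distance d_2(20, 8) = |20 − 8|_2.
d_2(20, 8) = 1/4

Step 1 — x − y = 20 − 8 = 12. Step 2 — v_2(12) = 2 (factor: 12 = (2^2 · 3); the sign does not affect v_p). Step 3 — |x − y|_2 = 2^{-2} = 1/4.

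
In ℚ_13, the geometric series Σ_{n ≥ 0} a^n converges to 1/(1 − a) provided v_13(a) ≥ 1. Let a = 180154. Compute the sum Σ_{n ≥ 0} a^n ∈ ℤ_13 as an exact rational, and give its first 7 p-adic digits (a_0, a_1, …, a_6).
Σ a^n = 1/(1 − a) = -1/180153;  first 7 digits = (1, 0, 0, 4, 6, 0, 3)

v_13(a) = 3 ≥ 1, so the series converges in ℤ_13 to 1/(1 − a) = 1/(1 − 180154) = -1/180153. Expand this rational in ℤ_13: compute digits iteratively via d_i = x_i mod 13, x_{i+1} = (x_i − d_i)/13. The first 7 digits are (1, 0, 0, 4, 6, 0, 3).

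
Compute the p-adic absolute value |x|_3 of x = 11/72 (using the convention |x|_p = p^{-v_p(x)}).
|11/72|_3 = 9

Step 1 — compute v_3(x) by factoring powers of 3 out of the numerator and denominator: v_3(11/72) = -2. Step 2 — apply |x|_p = p^{-v_p(x)} = 3^{2} = 9.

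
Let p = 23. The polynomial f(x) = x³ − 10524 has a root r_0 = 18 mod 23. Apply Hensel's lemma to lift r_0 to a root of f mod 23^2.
r_1 = 271 (mod 529)

Hensel: r_{i+1} = r_i − f(r_i)/f′(r_i) mod 23^{i+2}, where f′(x) = 3x². Iterate:
  r_0 = 18 (mod 23)
  r_1 = 271 (mod 529)
Final: r = 271 with f(r) ≡ 0 mod 23^2.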